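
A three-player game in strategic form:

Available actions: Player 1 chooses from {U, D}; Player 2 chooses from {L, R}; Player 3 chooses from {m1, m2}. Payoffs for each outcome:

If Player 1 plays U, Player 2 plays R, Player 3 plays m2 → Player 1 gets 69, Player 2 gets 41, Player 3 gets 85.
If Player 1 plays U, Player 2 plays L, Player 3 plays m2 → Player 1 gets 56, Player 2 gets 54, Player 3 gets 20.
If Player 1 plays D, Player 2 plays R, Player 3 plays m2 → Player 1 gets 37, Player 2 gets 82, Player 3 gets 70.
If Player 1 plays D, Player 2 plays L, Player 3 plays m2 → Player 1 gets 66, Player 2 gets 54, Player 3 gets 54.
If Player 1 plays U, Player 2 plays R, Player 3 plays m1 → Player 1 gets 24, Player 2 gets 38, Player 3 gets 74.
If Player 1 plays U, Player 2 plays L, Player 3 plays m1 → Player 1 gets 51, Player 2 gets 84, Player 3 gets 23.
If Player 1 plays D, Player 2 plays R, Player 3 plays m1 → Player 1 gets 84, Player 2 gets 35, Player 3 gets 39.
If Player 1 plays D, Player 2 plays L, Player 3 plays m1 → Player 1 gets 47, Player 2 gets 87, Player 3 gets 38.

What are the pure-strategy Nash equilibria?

Pure NE: (U, L, m1)

Mark each player's best response to every combination of opponents' strategies; a profile where every player is best-responding is a pure Nash equilibrium.
Player 1 against (L, m1): payoffs 51, 47 → best response U.
Player 1 against (L, m2): payoffs 56, 66 → best response D.
Player 1 against (R, m1): payoffs 24, 84 → best response D.
Player 1 against (R, m2): payoffs 69, 37 → best response U.
Player 2 against (U, m1): payoffs 84, 38 → best response L.
Player 2 against (U, m2): payoffs 54, 41 → best response L.
Player 2 against (D, m1): payoffs 87, 35 → best response L.
Player 2 against (D, m2): payoffs 54, 82 → best response R.
Player 3 against (U, L): payoffs 23, 20 → best response m1.
Player 3 against (U, R): payoffs 74, 85 → best response m2.
Player 3 against (D, L): payoffs 38, 54 → best response m2.
Player 3 against (D, R): payoffs 39, 70 → best response m2.
Mutual best responses: (U, L, m1).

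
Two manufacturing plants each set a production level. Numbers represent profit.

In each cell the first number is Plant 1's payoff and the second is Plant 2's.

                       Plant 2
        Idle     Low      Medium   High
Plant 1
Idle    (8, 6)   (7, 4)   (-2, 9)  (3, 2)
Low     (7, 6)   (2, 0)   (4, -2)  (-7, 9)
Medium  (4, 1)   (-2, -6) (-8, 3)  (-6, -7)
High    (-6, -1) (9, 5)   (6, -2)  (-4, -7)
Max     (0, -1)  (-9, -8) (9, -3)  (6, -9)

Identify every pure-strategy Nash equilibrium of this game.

Pure NE: (High, Low)

(Idle, Idle): Plant 2 can switch to Medium (6 → 9). Not NE.
(Idle, Low): Plant 1 can switch to High (7 → 9). Not NE.
(Idle, Medium): Plant 1 can switch to Low (-2 → 4). Not NE.
(Idle, High): Plant 1 can switch to Max (3 → 6). Not NE.
(Low, Idle): Plant 1 can switch to Idle (7 → 8). Not NE.
(Low, Low): Plant 1 can switch to Idle (2 → 7). Not NE.
(Low, Medium): Plant 1 can switch to High (4 → 6). Not NE.
(Low, High): Plant 1 can switch to Idle (-7 → 3). Not NE.
(Medium, Idle): Plant 1 can switch to Idle (4 → 8). Not NE.
(Medium, Low): Plant 1 can switch to Idle (-2 → 7). Not NE.
(High, Low): Plant 1 gets 9, best alternative 7; Plant 2 gets 5, best alternative -1. No profitable deviation — NE.
(The remaining 9 profiles each have a profitable deviation by the same check.)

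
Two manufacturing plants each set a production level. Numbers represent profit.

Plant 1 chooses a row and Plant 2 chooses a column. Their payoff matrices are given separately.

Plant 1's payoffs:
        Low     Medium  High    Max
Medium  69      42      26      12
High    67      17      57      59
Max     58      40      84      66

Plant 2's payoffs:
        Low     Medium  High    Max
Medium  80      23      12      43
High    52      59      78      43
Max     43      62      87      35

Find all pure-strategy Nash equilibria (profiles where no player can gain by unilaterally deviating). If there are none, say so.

(Medium, Low): Plant 1 gets 69, best alternative 67; Plant 2 gets 80, best alternative 43. No profitable deviation — NE.
(Medium, Medium): Plant 2 can switch to Low (23 → 80). Not NE.
(Medium, High): Plant 1 can switch to High (26 → 57). Not NE.
(Medium, Max): Plant 1 can switch to High (12 → 59). Not NE.
(High, Low): Plant 1 can switch to Medium (67 → 69). Not NE.
(High, Medium): Plant 1 can switch to Medium (17 → 42). Not NE.
(High, High): Plant 1 can switch to Max (57 → 84). Not NE.
(High, Max): Plant 1 can switch to Max (59 → 66). Not NE.
(Max, Low): Plant 1 can switch to Medium (58 → 69). Not NE.
(Max, Medium): Plant 1 can switch to Medium (40 → 42). Not NE.
(Max, High): Plant 1 gets 84, best alternative 57; Plant 2 gets 87, best alternative 62. No profitable deviation — NE.
(Max, Max): Plant 2 can switch to Low (35 → 43). Not NE.

The pure Nash equilibria are (Medium, Low); (Max, High).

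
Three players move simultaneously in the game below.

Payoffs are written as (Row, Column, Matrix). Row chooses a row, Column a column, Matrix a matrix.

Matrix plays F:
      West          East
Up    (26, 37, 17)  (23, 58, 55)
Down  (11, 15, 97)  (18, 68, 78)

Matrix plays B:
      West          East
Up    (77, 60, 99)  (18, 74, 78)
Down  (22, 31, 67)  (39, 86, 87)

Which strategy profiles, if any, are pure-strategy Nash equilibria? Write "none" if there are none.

(Up, West, F): Column can switch to East (37 → 58). Not NE.
(Up, West, B): Column can switch to East (60 → 74). Not NE.
(Up, East, F): Matrix can switch to B (55 → 78). Not NE.
(Up, East, B): Row can switch to Down (18 → 39). Not NE.
(Down, West, F): Row can switch to Up (11 → 26). Not NE.
(Down, West, B): Row can switch to Up (22 → 77). Not NE.
(Down, East, F): Row can switch to Up (18 → 23). Not NE.
(Down, East, B): Row gets 39, best alternative 18; Column gets 86, best alternative 31; Matrix gets 87, best alternative 78. No profitable deviation — NE.

Pure NE: (Down, East, B)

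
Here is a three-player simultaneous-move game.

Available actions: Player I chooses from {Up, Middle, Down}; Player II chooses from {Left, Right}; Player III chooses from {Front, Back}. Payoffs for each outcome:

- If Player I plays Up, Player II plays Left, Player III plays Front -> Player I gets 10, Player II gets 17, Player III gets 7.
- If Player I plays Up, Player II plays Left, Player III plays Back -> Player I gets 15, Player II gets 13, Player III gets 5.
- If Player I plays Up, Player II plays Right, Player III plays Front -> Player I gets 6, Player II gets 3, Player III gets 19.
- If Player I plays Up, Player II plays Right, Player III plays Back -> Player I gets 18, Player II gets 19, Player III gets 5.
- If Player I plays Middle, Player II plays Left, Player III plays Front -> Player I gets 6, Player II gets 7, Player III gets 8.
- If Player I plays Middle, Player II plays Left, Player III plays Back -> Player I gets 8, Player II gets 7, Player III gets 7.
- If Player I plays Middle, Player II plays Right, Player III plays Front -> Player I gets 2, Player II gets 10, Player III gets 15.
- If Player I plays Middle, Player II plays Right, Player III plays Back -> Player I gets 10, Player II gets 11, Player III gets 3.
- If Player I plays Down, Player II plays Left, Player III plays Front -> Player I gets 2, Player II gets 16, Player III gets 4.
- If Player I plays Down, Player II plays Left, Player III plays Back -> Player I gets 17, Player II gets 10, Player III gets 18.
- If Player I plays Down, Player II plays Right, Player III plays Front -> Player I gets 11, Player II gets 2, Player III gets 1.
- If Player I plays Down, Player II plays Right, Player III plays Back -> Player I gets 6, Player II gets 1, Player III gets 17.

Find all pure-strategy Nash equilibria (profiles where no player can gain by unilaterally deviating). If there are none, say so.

(Up, Left, Front), (Down, Left, Back)

For each player, find the best response to each opponent profile; mutual best responses are the pure NE.
Player I against (Left, Front): payoffs 10, 6, 2 → best response Up.
Player I against (Left, Back): payoffs 15, 8, 17 → best response Down.
Player I against (Right, Front): payoffs 6, 2, 11 → best response Down.
Player I against (Right, Back): payoffs 18, 10, 6 → best response Up.
Player II against (Up, Front): payoffs 17, 3 → best response Left.
Player II against (Up, Back): payoffs 13, 19 → best response Right.
Player II against (Middle, Front): payoffs 7, 10 → best response Right.
Player II against (Middle, Back): payoffs 7, 11 → best response Right.
Player II against (Down, Front): payoffs 16, 2 → best response Left.
Player II against (Down, Back): payoffs 10, 1 → best response Left.
Player III against (Up, Left): payoffs 7, 5 → best response Front.
Player III against (Up, Right): payoffs 19, 5 → best response Front.
Player III against (Middle, Left): payoffs 8, 7 → best response Front.
Player III against (Middle, Right): payoffs 15, 3 → best response Front.
Player III against (Down, Left): payoffs 4, 18 → best response Back.
Player III against (Down, Right): payoffs 1, 17 → best response Back.
Mutual best responses: (Up, Left, Front); (Down, Left, Back).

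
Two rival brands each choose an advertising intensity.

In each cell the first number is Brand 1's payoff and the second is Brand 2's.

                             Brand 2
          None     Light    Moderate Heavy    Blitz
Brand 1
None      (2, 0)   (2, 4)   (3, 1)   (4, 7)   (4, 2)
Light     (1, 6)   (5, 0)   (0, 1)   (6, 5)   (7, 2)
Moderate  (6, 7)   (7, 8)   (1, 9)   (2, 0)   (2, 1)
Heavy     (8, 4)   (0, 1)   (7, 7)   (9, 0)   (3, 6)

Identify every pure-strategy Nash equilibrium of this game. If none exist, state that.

Brand 1 against None: payoffs 2, 1, 6, 8 → best response Heavy.
Brand 1 against Light: payoffs 2, 5, 7, 0 → best response Moderate.
Brand 1 against Moderate: payoffs 3, 0, 1, 7 → best response Heavy.
Brand 1 against Heavy: payoffs 4, 6, 2, 9 → best response Heavy.
Brand 1 against Blitz: payoffs 4, 7, 2, 3 → best response Light.
Brand 2 against None: payoffs 0, 4, 1, 7, 2 → best response Heavy.
Brand 2 against Light: payoffs 6, 0, 1, 5, 2 → best response None.
Brand 2 against Moderate: payoffs 7, 8, 9, 0, 1 → best response Moderate.
Brand 2 against Heavy: payoffs 4, 1, 7, 0, 6 → best response Moderate.
Mutual best responses: (Heavy, Moderate).

Pure NE: (Heavy, Moderate)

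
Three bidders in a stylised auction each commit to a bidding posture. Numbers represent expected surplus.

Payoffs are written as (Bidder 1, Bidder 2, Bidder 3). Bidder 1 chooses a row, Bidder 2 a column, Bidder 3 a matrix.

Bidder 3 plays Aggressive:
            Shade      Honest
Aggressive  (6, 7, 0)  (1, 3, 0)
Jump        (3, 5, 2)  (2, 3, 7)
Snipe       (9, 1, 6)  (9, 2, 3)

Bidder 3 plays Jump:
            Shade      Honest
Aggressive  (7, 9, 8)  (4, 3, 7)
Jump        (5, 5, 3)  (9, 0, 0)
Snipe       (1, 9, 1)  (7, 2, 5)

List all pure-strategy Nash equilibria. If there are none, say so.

(Aggressive, Shade, Aggressive): Bidder 1 can switch to Snipe (6 → 9). Not NE.
(Aggressive, Shade, Jump): Bidder 1 gets 7, best alternative 5; Bidder 2 gets 9, best alternative 3; Bidder 3 gets 8, best alternative 0. No profitable deviation — NE.
(Aggressive, Honest, Aggressive): Bidder 1 can switch to Jump (1 → 2). Not NE.
(Aggressive, Honest, Jump): Bidder 1 can switch to Jump (4 → 9). Not NE.
(Jump, Shade, Aggressive): Bidder 1 can switch to Aggressive (3 → 6). Not NE.
(Jump, Shade, Jump): Bidder 1 can switch to Aggressive (5 → 7). Not NE.
(Jump, Honest, Aggressive): Bidder 1 can switch to Snipe (2 → 9). Not NE.
(Jump, Honest, Jump): Bidder 2 can switch to Shade (0 → 5). Not NE.
(Snipe, Shade, Aggressive): Bidder 2 can switch to Honest (1 → 2). Not NE.
(Snipe, Shade, Jump): Bidder 1 can switch to Aggressive (1 → 7). Not NE.
(Snipe, Honest, Aggressive): Bidder 3 can switch to Jump (3 → 5). Not NE.
(The remaining 1 profile has a profitable deviation by the same check.)

(Aggressive, Shade, Jump)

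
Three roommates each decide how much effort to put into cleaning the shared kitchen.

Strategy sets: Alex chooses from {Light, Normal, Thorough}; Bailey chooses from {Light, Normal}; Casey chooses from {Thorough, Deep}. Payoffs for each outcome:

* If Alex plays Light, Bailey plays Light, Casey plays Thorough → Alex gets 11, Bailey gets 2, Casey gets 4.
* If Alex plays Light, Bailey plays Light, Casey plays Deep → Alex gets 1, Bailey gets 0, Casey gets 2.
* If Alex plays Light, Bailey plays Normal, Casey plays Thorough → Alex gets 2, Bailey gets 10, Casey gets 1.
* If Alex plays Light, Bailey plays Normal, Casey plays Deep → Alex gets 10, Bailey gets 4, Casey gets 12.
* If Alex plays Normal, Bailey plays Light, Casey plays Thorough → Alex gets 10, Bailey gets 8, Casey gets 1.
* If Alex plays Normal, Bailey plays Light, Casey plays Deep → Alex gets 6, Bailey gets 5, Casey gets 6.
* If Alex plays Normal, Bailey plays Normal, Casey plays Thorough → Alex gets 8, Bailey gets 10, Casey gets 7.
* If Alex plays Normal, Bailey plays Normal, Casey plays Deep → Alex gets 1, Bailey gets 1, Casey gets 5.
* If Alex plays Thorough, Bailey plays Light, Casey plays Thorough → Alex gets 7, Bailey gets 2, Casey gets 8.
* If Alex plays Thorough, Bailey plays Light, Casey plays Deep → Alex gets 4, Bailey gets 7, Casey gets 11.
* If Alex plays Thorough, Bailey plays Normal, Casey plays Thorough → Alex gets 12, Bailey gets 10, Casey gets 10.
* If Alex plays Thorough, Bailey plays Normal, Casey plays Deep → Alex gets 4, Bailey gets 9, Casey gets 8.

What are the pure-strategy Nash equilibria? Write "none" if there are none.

(Light, Normal, Deep), (Normal, Light, Deep), (Thorough, Normal, Thorough)

(Light, Light, Thorough): Bailey can switch to Normal (2 → 10). Not NE.
(Light, Light, Deep): Alex can switch to Normal (1 → 6). Not NE.
(Light, Normal, Thorough): Alex can switch to Normal (2 → 8). Not NE.
(Light, Normal, Deep): Alex gets 10, best alternative 4; Bailey gets 4, best alternative 0; Casey gets 12, best alternative 1. No profitable deviation — NE.
(Normal, Light, Thorough): Alex can switch to Light (10 → 11). Not NE.
(Normal, Light, Deep): Alex gets 6, best alternative 4; Bailey gets 5, best alternative 1; Casey gets 6, best alternative 1. No profitable deviation — NE.
(Normal, Normal, Thorough): Alex can switch to Thorough (8 → 12). Not NE.
(Normal, Normal, Deep): Alex can switch to Light (1 → 10). Not NE.
(Thorough, Normal, Thorough): Alex gets 12, best alternative 8; Bailey gets 10, best alternative 2; Casey gets 10, best alternative 8. No profitable deviation — NE.
(The remaining 3 profiles each have a profitable deviation by the same check.)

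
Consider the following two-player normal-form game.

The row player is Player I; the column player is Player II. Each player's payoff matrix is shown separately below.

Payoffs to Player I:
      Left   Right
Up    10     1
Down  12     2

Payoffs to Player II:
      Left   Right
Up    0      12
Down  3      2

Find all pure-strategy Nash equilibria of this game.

The unique pure-strategy Nash equilibrium is (Down, Left).

Player I against Left: payoffs 10, 12 → best response Down.
Player I against Right: payoffs 1, 2 → best response Down.
Player II against Up: payoffs 0, 12 → best response Right.
Player II against Down: payoffs 3, 2 → best response Left.
Mutual best responses: (Down, Left).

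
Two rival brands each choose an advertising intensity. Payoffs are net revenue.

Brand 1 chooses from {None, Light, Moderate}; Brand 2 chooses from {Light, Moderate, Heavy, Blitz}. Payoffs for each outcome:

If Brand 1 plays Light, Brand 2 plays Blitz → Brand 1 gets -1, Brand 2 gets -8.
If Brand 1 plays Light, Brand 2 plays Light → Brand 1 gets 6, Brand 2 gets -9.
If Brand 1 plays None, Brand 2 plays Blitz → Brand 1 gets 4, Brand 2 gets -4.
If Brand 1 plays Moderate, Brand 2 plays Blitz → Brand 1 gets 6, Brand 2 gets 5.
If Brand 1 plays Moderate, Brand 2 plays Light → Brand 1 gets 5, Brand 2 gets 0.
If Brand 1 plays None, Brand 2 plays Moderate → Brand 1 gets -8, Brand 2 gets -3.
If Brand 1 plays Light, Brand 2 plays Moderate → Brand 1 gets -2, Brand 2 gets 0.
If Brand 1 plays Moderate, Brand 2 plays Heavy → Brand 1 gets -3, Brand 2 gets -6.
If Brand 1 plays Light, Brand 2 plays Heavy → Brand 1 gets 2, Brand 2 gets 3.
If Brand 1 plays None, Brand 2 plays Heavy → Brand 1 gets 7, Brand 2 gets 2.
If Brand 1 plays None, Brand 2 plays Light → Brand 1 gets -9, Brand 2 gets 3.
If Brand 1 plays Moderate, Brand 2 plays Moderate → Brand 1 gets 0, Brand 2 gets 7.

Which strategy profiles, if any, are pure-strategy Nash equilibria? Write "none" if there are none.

(None, Light): Brand 1 can switch to Light (-9 → 6). Not NE.
(None, Moderate): Brand 1 can switch to Light (-8 → -2). Not NE.
(None, Heavy): Brand 2 can switch to Light (2 → 3). Not NE.
(None, Blitz): Brand 1 can switch to Moderate (4 → 6). Not NE.
(Light, Light): Brand 2 can switch to Moderate (-9 → 0). Not NE.
(Light, Moderate): Brand 1 can switch to Moderate (-2 → 0). Not NE.
(Light, Heavy): Brand 1 can switch to None (2 → 7). Not NE.
(Light, Blitz): Brand 1 can switch to None (-1 → 4). Not NE.
(Moderate, Light): Brand 1 can switch to Light (5 → 6). Not NE.
(Moderate, Moderate): Brand 1 gets 0, best alternative -2; Brand 2 gets 7, best alternative 5. No profitable deviation — NE.
(Moderate, Heavy): Brand 1 can switch to None (-3 → 7). Not NE.
(Moderate, Blitz): Brand 2 can switch to Moderate (5 → 7). Not NE.

(Moderate, Moderate)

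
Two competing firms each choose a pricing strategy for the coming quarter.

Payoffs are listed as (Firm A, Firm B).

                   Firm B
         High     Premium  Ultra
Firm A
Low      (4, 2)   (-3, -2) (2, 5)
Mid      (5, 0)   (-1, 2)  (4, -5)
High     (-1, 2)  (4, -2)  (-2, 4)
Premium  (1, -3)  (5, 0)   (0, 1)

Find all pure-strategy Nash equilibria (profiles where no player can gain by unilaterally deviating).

(Low, High): Firm A can switch to Mid (4 → 5). Not NE.
(Low, Premium): Firm A can switch to Mid (-3 → -1). Not NE.
(Low, Ultra): Firm A can switch to Mid (2 → 4). Not NE.
(Mid, High): Firm B can switch to Premium (0 → 2). Not NE.
(Mid, Premium): Firm A can switch to High (-1 → 4). Not NE.
(Mid, Ultra): Firm B can switch to High (-5 → 0). Not NE.
(The remaining 6 profiles each have a profitable deviation by the same check.)

none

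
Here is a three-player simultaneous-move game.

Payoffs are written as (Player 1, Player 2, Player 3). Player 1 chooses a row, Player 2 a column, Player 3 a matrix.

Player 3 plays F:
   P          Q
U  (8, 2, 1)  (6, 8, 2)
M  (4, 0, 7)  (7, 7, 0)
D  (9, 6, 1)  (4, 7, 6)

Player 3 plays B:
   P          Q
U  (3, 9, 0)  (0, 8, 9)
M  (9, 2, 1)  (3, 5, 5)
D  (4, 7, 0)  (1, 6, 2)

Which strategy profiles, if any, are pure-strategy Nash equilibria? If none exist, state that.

(M, Q, B)

(U, P, F): Player 1 can switch to D (8 → 9). Not NE.
(U, P, B): Player 1 can switch to M (3 → 9). Not NE.
(U, Q, F): Player 1 can switch to M (6 → 7). Not NE.
(U, Q, B): Player 1 can switch to M (0 → 3). Not NE.
(M, P, F): Player 1 can switch to U (4 → 8). Not NE.
(M, P, B): Player 2 can switch to Q (2 → 5). Not NE.
(M, Q, F): Player 3 can switch to B (0 → 5). Not NE.
(M, Q, B): Player 1 gets 3, best alternative 1; Player 2 gets 5, best alternative 2; Player 3 gets 5, best alternative 0. No profitable deviation — NE.
(D, P, F): Player 2 can switch to Q (6 → 7). Not NE.
(D, P, B): Player 1 can switch to M (4 → 9). Not NE.
(D, Q, F): Player 1 can switch to U (4 → 6). Not NE.
(The remaining 1 profile has a profitable deviation by the same check.)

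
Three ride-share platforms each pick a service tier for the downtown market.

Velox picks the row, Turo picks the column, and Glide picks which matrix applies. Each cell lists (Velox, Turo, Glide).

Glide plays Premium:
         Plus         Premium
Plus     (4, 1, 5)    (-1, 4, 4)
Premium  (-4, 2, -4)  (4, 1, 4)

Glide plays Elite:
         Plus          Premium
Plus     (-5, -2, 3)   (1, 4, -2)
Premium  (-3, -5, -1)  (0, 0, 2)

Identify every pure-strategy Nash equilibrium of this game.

No pure-strategy Nash equilibrium.

(Plus, Plus, Premium): Turo can switch to Premium (1 → 4). Not NE.
(Plus, Plus, Elite): Velox can switch to Premium (-5 → -3). Not NE.
(Plus, Premium, Premium): Velox can switch to Premium (-1 → 4). Not NE.
(Plus, Premium, Elite): Glide can switch to Premium (-2 → 4). Not NE.
(Premium, Plus, Premium): Velox can switch to Plus (-4 → 4). Not NE.
(Premium, Plus, Elite): Turo can switch to Premium (-5 → 0). Not NE.
(Premium, Premium, Premium): Turo can switch to Plus (1 → 2). Not NE.
(Premium, Premium, Elite): Velox can switch to Plus (0 → 1). Not NE.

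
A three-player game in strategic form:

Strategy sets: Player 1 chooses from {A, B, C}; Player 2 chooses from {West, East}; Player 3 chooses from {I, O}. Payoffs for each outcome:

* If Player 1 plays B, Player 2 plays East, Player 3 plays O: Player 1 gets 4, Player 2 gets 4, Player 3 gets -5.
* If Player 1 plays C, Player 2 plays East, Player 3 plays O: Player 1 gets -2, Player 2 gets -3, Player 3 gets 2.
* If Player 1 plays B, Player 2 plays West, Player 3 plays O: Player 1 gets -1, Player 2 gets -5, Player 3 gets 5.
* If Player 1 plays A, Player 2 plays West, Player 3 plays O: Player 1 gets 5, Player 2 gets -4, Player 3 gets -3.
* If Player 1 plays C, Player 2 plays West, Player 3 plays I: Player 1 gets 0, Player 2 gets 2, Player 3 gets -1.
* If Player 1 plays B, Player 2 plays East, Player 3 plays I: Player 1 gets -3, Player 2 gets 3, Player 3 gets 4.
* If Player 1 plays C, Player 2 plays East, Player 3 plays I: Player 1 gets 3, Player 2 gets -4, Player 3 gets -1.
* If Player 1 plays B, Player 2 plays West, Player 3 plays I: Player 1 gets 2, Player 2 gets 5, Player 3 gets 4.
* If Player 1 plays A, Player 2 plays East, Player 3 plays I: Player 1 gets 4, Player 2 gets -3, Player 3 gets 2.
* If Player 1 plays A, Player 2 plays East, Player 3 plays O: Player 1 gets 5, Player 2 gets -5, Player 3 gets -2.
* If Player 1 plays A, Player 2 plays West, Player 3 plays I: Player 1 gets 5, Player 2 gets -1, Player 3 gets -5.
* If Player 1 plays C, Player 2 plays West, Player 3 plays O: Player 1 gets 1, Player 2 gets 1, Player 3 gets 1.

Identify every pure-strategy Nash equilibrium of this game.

(A, West, O)

For each player, find the best response to each opponent profile; mutual best responses are the pure NE.
Player 1 against (West, I): payoffs 5, 2, 0 → best response A.
Player 1 against (West, O): payoffs 5, -1, 1 → best response A.
Player 1 against (East, I): payoffs 4, -3, 3 → best response A.
Player 1 against (East, O): payoffs 5, 4, -2 → best response A.
Player 2 against (A, I): payoffs -1, -3 → best response West.
Player 2 against (A, O): payoffs -4, -5 → best response West.
Player 2 against (B, I): payoffs 5, 3 → best response West.
Player 2 against (B, O): payoffs -5, 4 → best response East.
Player 2 against (C, I): payoffs 2, -4 → best response West.
Player 2 against (C, O): payoffs 1, -3 → best response West.
Player 3 against (A, West): payoffs -5, -3 → best response O.
Player 3 against (A, East): payoffs 2, -2 → best response I.
Player 3 against (B, West): payoffs 4, 5 → best response O.
Player 3 against (B, East): payoffs 4, -5 → best response I.
Player 3 against (C, West): payoffs -1, 1 → best response O.
Player 3 against (C, East): payoffs -1, 2 → best response O.
Mutual best responses: (A, West, O).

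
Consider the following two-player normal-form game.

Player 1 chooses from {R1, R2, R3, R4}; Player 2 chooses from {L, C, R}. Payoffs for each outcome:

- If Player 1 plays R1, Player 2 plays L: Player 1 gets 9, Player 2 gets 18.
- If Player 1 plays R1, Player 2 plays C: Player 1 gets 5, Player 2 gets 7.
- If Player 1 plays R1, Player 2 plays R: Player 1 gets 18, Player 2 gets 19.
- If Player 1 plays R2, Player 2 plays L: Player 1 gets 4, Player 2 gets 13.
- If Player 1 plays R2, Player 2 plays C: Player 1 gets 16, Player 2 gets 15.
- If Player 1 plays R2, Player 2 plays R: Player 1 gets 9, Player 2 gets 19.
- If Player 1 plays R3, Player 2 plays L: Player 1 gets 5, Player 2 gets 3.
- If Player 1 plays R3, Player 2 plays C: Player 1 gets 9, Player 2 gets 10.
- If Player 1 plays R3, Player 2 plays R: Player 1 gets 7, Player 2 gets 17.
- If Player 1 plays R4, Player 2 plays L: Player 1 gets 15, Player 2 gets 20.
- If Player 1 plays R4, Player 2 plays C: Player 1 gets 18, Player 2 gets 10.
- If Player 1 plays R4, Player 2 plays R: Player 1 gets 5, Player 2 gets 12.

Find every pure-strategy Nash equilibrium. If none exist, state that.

Mark each player's best response to every combination of opponents' strategies; a profile where every player is best-responding is a pure Nash equilibrium.
Player 1 against L: payoffs 9, 4, 5, 15 → best response R4.
Player 1 against C: payoffs 5, 16, 9, 18 → best response R4.
Player 1 against R: payoffs 18, 9, 7, 5 → best response R1.
Player 2 against R1: payoffs 18, 7, 19 → best response R.
Player 2 against R2: payoffs 13, 15, 19 → best response R.
Player 2 against R3: payoffs 3, 10, 17 → best response R.
Player 2 against R4: payoffs 20, 10, 12 → best response L.
Mutual best responses: (R1, R); (R4, L).

Pure-strategy Nash equilibria: (R1, R); (R4, L)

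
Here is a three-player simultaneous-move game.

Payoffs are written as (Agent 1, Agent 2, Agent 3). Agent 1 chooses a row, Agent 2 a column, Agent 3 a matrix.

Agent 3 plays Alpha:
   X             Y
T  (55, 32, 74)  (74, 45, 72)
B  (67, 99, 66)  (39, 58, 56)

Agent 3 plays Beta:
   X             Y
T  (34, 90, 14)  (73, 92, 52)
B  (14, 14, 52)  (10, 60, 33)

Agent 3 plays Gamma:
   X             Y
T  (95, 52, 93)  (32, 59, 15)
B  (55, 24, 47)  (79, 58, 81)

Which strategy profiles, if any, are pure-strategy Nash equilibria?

Agent 1 against (X, Alpha): payoffs 55, 67 → best response B.
Agent 1 against (X, Beta): payoffs 34, 14 → best response T.
Agent 1 against (X, Gamma): payoffs 95, 55 → best response T.
Agent 1 against (Y, Alpha): payoffs 74, 39 → best response T.
Agent 1 against (Y, Beta): payoffs 73, 10 → best response T.
Agent 1 against (Y, Gamma): payoffs 32, 79 → best response B.
Agent 2 against (T, Alpha): payoffs 32, 45 → best response Y.
Agent 2 against (T, Beta): payoffs 90, 92 → best response Y.
Agent 2 against (T, Gamma): payoffs 52, 59 → best response Y.
Agent 2 against (B, Alpha): payoffs 99, 58 → best response X.
Agent 2 against (B, Beta): payoffs 14, 60 → best response Y.
Agent 2 against (B, Gamma): payoffs 24, 58 → best response Y.
Agent 3 against (T, X): payoffs 74, 14, 93 → best response Gamma.
Agent 3 against (T, Y): payoffs 72, 52, 15 → best response Alpha.
Agent 3 against (B, X): payoffs 66, 52, 47 → best response Alpha.
Agent 3 against (B, Y): payoffs 56, 33, 81 → best response Gamma.
Mutual best responses: (T, Y, Alpha); (B, X, Alpha); (B, Y, Gamma).

(T, Y, Alpha); (B, X, Alpha); (B, Y, Gamma)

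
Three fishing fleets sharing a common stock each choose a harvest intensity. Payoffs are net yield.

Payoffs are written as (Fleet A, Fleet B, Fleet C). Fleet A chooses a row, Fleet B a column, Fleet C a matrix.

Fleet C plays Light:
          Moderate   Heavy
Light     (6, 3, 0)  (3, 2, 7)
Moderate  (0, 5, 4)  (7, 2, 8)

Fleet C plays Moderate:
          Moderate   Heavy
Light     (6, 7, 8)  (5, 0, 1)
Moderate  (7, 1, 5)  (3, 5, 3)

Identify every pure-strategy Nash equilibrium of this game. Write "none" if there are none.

There is no pure-strategy Nash equilibrium.

Fleet A against (Moderate, Light): payoffs 6, 0 → best response Light.
Fleet A against (Moderate, Moderate): payoffs 6, 7 → best response Moderate.
Fleet A against (Heavy, Light): payoffs 3, 7 → best response Moderate.
Fleet A against (Heavy, Moderate): payoffs 5, 3 → best response Light.
Fleet B against (Light, Light): payoffs 3, 2 → best response Moderate.
Fleet B against (Light, Moderate): payoffs 7, 0 → best response Moderate.
Fleet B against (Moderate, Light): payoffs 5, 2 → best response Moderate.
Fleet B against (Moderate, Moderate): payoffs 1, 5 → best response Heavy.
Fleet C against (Light, Moderate): payoffs 0, 8 → best response Moderate.
Fleet C against (Light, Heavy): payoffs 7, 1 → best response Light.
Fleet C against (Moderate, Moderate): payoffs 4, 5 → best response Moderate.
Fleet C against (Moderate, Heavy): payoffs 8, 3 → best response Light.
No profile is a mutual best response for all players.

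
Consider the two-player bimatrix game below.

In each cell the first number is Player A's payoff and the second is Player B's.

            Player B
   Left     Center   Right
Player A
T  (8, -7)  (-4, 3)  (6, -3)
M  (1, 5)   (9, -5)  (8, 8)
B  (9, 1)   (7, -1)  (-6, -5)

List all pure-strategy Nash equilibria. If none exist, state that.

(M, Right) and (B, Left)

Check each profile: it is a Nash equilibrium iff no player can strictly gain by switching unilaterally.
(T, Left): Player A can switch to B (8 → 9). Not NE.
(T, Center): Player A can switch to M (-4 → 9). Not NE.
(T, Right): Player A can switch to M (6 → 8). Not NE.
(M, Left): Player A can switch to T (1 → 8). Not NE.
(M, Center): Player B can switch to Left (-5 → 5). Not NE.
(M, Right): Player A gets 8, best alternative 6; Player B gets 8, best alternative 5. No profitable deviation — NE.
(B, Left): Player A gets 9, best alternative 8; Player B gets 1, best alternative -1. No profitable deviation — NE.
(B, Center): Player A can switch to M (7 → 9). Not NE.
(The remaining 1 profile has a profitable deviation by the same check.)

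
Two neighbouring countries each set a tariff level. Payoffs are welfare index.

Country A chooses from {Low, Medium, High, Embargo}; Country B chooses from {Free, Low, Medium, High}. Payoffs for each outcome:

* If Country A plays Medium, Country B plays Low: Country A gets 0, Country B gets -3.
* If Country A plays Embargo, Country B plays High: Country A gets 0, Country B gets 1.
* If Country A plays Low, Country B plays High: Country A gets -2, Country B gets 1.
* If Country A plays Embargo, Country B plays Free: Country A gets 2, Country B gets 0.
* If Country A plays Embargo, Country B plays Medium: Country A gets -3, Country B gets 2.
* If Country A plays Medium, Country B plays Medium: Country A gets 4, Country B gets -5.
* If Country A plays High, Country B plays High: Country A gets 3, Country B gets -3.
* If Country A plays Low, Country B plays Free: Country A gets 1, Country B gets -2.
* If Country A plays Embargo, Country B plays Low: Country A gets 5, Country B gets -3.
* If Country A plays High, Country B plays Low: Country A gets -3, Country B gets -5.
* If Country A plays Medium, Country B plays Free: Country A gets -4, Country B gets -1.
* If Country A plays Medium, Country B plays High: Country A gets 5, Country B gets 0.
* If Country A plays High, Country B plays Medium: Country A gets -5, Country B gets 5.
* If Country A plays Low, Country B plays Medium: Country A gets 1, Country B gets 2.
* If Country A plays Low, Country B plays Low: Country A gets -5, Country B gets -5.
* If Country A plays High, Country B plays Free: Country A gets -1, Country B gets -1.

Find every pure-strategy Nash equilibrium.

(Medium, High)

Check each profile: it is a Nash equilibrium iff no player can strictly gain by switching unilaterally.
(Low, Free): Country A can switch to Embargo (1 → 2). Not NE.
(Low, Low): Country A can switch to Medium (-5 → 0). Not NE.
(Low, Medium): Country A can switch to Medium (1 → 4). Not NE.
(Low, High): Country A can switch to Medium (-2 → 5). Not NE.
(Medium, Free): Country A can switch to Low (-4 → 1). Not NE.
(Medium, Low): Country A can switch to Embargo (0 → 5). Not NE.
(Medium, Medium): Country B can switch to Free (-5 → -1). Not NE.
(Medium, High): Country A gets 5, best alternative 3; Country B gets 0, best alternative -1. No profitable deviation — NE.
(High, Free): Country A can switch to Low (-1 → 1). Not NE.
(High, Low): Country A can switch to Medium (-3 → 0). Not NE.
(High, Medium): Country A can switch to Low (-5 → 1). Not NE.
(The remaining 5 profiles each have a profitable deviation by the same check.)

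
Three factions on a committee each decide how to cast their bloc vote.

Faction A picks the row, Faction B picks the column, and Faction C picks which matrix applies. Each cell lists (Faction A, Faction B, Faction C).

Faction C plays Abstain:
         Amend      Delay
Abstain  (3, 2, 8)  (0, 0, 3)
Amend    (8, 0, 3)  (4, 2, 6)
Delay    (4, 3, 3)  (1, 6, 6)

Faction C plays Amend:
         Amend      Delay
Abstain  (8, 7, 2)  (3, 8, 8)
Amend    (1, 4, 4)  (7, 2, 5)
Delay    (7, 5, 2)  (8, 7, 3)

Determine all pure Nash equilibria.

For each strategy profile, look for a profitable unilateral deviation.
(Abstain, Amend, Abstain): Faction A can switch to Amend (3 → 8). Not NE.
(Abstain, Amend, Amend): Faction B can switch to Delay (7 → 8). Not NE.
(Abstain, Delay, Abstain): Faction A can switch to Amend (0 → 4). Not NE.
(Abstain, Delay, Amend): Faction A can switch to Amend (3 → 7). Not NE.
(Amend, Amend, Abstain): Faction B can switch to Delay (0 → 2). Not NE.
(Amend, Amend, Amend): Faction A can switch to Abstain (1 → 8). Not NE.
(Amend, Delay, Abstain): Faction A gets 4, best alternative 1; Faction B gets 2, best alternative 0; Faction C gets 6, best alternative 5. No profitable deviation — NE.
(The remaining 5 profiles each have a profitable deviation by the same check.)

(Amend, Delay, Abstain)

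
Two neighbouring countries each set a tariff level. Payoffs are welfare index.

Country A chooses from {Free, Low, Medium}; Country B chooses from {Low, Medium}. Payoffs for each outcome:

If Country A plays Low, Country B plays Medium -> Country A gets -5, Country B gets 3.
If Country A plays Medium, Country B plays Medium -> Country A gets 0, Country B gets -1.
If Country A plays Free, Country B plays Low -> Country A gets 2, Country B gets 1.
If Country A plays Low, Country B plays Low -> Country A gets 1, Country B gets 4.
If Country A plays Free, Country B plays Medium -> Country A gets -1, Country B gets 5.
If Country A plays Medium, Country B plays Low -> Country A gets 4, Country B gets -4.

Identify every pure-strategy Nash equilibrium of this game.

(Medium, Medium)

(Free, Low): Country A can switch to Medium (2 → 4). Not NE.
(Free, Medium): Country A can switch to Medium (-1 → 0). Not NE.
(Low, Low): Country A can switch to Free (1 → 2). Not NE.
(Low, Medium): Country A can switch to Free (-5 → -1). Not NE.
(Medium, Low): Country B can switch to Medium (-4 → -1). Not NE.
(Medium, Medium): Country A gets 0, best alternative -1; Country B gets -1, best alternative -4. No profitable deviation — NE.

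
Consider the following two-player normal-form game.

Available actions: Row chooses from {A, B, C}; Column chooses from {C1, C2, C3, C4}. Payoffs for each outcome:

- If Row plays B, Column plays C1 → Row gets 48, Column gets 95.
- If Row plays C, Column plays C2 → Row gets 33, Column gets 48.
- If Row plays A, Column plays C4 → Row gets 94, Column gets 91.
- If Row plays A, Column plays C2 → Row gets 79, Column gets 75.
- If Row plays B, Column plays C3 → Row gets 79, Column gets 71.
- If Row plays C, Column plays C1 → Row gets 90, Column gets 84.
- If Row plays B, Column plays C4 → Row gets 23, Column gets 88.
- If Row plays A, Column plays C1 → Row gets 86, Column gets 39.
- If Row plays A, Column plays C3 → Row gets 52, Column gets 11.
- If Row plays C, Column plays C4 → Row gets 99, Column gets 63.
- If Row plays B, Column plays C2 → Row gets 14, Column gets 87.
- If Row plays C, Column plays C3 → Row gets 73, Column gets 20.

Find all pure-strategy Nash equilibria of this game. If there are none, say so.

Row against C1: payoffs 86, 48, 90 → best response C.
Row against C2: payoffs 79, 14, 33 → best response A.
Row against C3: payoffs 52, 79, 73 → best response B.
Row against C4: payoffs 94, 23, 99 → best response C.
Column against A: payoffs 39, 75, 11, 91 → best response C4.
Column against B: payoffs 95, 87, 71, 88 → best response C1.
Column against C: payoffs 84, 48, 20, 63 → best response C1.
Mutual best responses: (C, C1).

The unique pure-strategy Nash equilibrium is (C, C1).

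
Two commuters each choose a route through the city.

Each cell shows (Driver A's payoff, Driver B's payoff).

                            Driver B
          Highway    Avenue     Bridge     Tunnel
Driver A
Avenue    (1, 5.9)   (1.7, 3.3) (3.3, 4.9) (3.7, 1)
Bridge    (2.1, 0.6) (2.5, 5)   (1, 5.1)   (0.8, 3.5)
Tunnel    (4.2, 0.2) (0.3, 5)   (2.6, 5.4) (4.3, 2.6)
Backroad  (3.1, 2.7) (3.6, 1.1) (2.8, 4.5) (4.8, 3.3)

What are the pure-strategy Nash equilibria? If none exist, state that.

none

(Avenue, Highway): Driver A can switch to Bridge (1 → 2.1). Not NE.
(Avenue, Avenue): Driver A can switch to Bridge (1.7 → 2.5). Not NE.
(Avenue, Bridge): Driver B can switch to Highway (4.9 → 5.9). Not NE.
(Avenue, Tunnel): Driver A can switch to Tunnel (3.7 → 4.3). Not NE.
(Bridge, Highway): Driver A can switch to Tunnel (2.1 → 4.2). Not NE.
(Bridge, Avenue): Driver A can switch to Backroad (2.5 → 3.6). Not NE.
(The remaining 10 profiles each have a profitable deviation by the same check.)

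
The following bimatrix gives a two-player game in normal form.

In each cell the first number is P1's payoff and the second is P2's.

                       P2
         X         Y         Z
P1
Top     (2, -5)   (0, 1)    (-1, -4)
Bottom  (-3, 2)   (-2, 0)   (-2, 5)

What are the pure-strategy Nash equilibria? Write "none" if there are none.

The unique pure-strategy Nash equilibrium is (Top, Y).

(Top, X): P2 can switch to Y (-5 → 1). Not NE.
(Top, Y): P1 gets 0, best alternative -2; P2 gets 1, best alternative -4. No profitable deviation — NE.
(Top, Z): P2 can switch to Y (-4 → 1). Not NE.
(Bottom, X): P1 can switch to Top (-3 → 2). Not NE.
(Bottom, Y): P1 can switch to Top (-2 → 0). Not NE.
(Bottom, Z): P1 can switch to Top (-2 → -1). Not NE.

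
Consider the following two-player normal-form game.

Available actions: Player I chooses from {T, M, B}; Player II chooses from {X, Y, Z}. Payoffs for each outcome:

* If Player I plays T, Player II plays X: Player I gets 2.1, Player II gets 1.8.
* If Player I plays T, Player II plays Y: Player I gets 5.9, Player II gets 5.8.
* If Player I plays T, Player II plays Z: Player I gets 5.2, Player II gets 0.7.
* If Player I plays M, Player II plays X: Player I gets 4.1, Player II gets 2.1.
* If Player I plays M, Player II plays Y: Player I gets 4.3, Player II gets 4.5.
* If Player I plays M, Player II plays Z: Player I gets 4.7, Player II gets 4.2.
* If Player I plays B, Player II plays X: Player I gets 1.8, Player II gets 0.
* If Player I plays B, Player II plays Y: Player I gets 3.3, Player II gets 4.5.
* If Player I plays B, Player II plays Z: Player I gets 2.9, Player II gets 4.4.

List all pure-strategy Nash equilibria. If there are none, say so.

(T, X): Player I can switch to M (2.1 → 4.1). Not NE.
(T, Y): Player I gets 5.9, best alternative 4.3; Player II gets 5.8, best alternative 1.8. No profitable deviation — NE.
(T, Z): Player II can switch to X (0.7 → 1.8). Not NE.
(M, X): Player II can switch to Y (2.1 → 4.5). Not NE.
(M, Y): Player I can switch to T (4.3 → 5.9). Not NE.
(M, Z): Player I can switch to T (4.7 → 5.2). Not NE.
(B, X): Player I can switch to T (1.8 → 2.1). Not NE.
(B, Y): Player I can switch to T (3.3 → 5.9). Not NE.
(B, Z): Player I can switch to T (2.9 → 5.2). Not NE.

The unique pure-strategy Nash equilibrium is (T, Y).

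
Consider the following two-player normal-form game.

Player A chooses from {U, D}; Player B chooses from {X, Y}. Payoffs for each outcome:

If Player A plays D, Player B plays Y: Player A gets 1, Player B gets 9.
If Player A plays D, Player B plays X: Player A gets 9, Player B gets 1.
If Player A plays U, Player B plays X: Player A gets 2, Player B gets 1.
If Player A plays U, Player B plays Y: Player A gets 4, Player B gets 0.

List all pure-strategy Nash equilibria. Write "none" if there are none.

No pure-strategy Nash equilibrium.

Player A against X: payoffs 2, 9 → best response D.
Player A against Y: payoffs 4, 1 → best response U.
Player B against U: payoffs 1, 0 → best response X.
Player B against D: payoffs 1, 9 → best response Y.
No profile is a mutual best response for all players.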